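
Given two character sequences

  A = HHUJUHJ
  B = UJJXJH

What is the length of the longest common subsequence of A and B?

3

Pick U at A[3]=B[1], J at A[4]=B[5], H at A[6]=B[6]; all 3 characters appear in both, in order, and the DP table's final entry dp[7][6] is also 3, so no common subsequence is longer.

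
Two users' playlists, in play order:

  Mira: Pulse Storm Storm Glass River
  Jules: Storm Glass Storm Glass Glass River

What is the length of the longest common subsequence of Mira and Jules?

4

Taking Storm at Mira[2]=Jules[1], then Storm at Mira[3]=Jules[3], then Glass at Mira[4]=Jules[5], then River at Mira[5]=Jules[6] gives a common subsequence of length 4. dp[5][6] = 4 confirms this is the maximum.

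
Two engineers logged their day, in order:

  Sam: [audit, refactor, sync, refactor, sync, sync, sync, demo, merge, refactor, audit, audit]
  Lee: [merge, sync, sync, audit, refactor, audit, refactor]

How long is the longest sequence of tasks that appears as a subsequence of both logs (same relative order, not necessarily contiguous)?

Match sync [3,2]; then sync [5,3]; then refactor [10,5]; then audit [11,6] — 4 tasks in the same relative order in both. The LCS DP gives dp[12][7] = 4, so this is optimal.

4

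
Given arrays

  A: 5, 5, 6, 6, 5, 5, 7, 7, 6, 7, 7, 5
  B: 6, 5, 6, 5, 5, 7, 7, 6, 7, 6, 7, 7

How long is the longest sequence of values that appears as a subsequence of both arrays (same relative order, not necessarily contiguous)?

One common subsequence of length 9: 5 (A #2, B #2); then 6 (A #4, B #3); then 5 (A #5, B #4); then 5 (A #6, B #5); then 7 (A #7, B #7); then 7 (A #8, B #9); then 6 (A #9, B #10); then 7 (A #10, B #11); then 7 (A #11, B #12). The LCS DP gives dp[12][12] = 9, so this is optimal.

9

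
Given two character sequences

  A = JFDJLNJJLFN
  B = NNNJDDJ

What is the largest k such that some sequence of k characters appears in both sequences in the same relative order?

3

Let dp[i][j] be the LCS length of the first i characters of A and the first j characters of B. dp[i][j] = dp[i-1][j-1]+1 when the i-th and j-th characters match, else max(dp[i-1][j], dp[i][j-1]).
    ·  N  N  N  J  D  D  J
 ·  0  0  0  0  0  0  0  0
 J  0  0  0  0  1  1  1  1
 F  0  0  0  0  1  1  1  1
 D  0  0  0  0  1  2  2  2
 J  0  0  0  0  1  2  2  3
 L  0  0  0  0  1  2  2  3
 N  0  1  1  1  1  2  2  3
 J  0  1  1  1  2  2  2  3
 J  0  1  1  1  2  2  2  3
 L  0  1  1  1  2  2  2  3
 F  0  1  1  1  2  2  2  3
 N  0  1  2  2  2  2  2  3
dp[11][7] = 3. One LCS (by backtracking along matches): JDJ.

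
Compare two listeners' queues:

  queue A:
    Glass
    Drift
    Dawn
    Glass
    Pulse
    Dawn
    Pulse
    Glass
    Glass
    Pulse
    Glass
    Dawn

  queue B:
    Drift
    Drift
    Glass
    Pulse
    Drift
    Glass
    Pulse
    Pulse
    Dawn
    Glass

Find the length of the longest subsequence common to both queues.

6

Taking Glass at queue A[1]=queue B[3], then Drift at queue A[2]=queue B[5], then Glass at queue A[4]=queue B[6], then Pulse at queue A[5]=queue B[8], then Dawn at queue A[6]=queue B[9], then Glass at queue A[11]=queue B[10] gives a common subsequence of length 6. Since dp[12][10] = 6, nothing longer is possible.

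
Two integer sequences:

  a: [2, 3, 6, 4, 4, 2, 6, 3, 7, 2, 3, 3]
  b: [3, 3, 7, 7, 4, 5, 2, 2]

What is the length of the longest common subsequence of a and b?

4

Let dp[i][j] be the LCS length of the first i values of a and the first j values of b. dp[i][j] = dp[i-1][j-1]+1 when the i-th and j-th values match, else max(dp[i-1][j], dp[i][j-1]).
    ·  3  3  7  7  4  5  2  2
 ·  0  0  0  0  0  0  0  0  0
 2  0  0  0  0  0  0  0  1  1
 3  0  1  1  1  1  1  1  1  1
 6  0  1  1  1  1  1  1  1  1
 4  0  1  1  1  1  2  2  2  2
 4  0  1  1  1  1  2  2  2  2
 2  0  1  1  1  1  2  2  3  3
 6  0  1  1  1  1  2  2  3  3
 3  0  1  2  2  2  2  2  3  3
 7  0  1  2  3  3  3  3  3  3
 2  0  1  2  3  3  3  3  4  4
 3  0  1  2  3  3  3  3  4  4
 3  0  1  2  3  3  3  3  4  4
dp[12][8] = 4. One LCS (by backtracking along matches): 3, 4, 2, 2.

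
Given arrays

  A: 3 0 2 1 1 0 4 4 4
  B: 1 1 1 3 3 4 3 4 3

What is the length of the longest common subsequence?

One common subsequence of length 4: 1 [4,2]; then 1 [5,3]; then 4 [7,6]; then 4 [8,8]. dp[9][9] = 4 confirms this is the maximum.

4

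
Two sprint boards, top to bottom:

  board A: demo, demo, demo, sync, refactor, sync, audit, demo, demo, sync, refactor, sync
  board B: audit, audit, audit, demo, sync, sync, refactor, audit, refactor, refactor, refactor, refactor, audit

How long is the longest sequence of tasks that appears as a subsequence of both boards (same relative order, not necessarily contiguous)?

Taking demo at board A[1]=board B[4], then sync at board A[4]=board B[6], then refactor at board A[5]=board B[7], then audit at board A[7]=board B[8], then refactor at board A[11]=board B[12] gives a common subsequence of length 5. dp[12][13] = 5 confirms this is the maximum.

5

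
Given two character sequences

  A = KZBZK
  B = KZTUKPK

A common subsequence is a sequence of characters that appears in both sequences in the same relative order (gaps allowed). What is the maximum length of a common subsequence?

Let dp[i][j] be the LCS length of the first i characters of A and the first j characters of B. dp[i][j] = dp[i-1][j-1]+1 when the i-th and j-th characters match, else max(dp[i-1][j], dp[i][j-1]).
    ·  K  Z  T  U  K  P  K
 ·  0  0  0  0  0  0  0  0
 K  0  1  1  1  1  1  1  1
 Z  0  1  2  2  2  2  2  2
 B  0  1  2  2  2  2  2  2
 Z  0  1  2  2  2  2  2  2
 K  0  1  2  2  2  3  3  3
dp[5][7] = 3. One LCS (by backtracking along matches): KZK.

3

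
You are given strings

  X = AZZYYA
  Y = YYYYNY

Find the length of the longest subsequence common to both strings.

2

Taking Y [4,4], then Y [5,6] gives a common subsequence of length 2. dp[6][6] = 2 confirms this is the maximum.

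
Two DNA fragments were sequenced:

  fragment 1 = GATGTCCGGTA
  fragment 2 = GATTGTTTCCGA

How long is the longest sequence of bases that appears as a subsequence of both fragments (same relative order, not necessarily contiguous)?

Let dp[i][j] be the LCS length of the first i bases of fragment 1 and the first j bases of fragment 2. dp[i][j] = dp[i-1][j-1]+1 when the i-th and j-th bases match, else max(dp[i-1][j], dp[i][j-1]).
    ·  G  A  T  T  G  T  T  T  C  C  G  A
 ·  0  0  0  0  0  0  0  0  0  0  0  0  0
 G  0  1  1  1  1  1  1  1  1  1  1  1  1
 A  0  1  2  2  2  2  2  2  2  2  2  2  2
 T  0  1  2  3  3  3  3  3  3  3  3  3  3
 G  0  1  2  3  3  4  4  4  4  4  4  4  4
 T  0  1  2  3  4  4  5  5  5  5  5  5  5
 C  0  1  2  3  4  4  5  5  5  6  6  6  6
 C  0  1  2  3  4  4  5  5  5  6  7  7  7
 G  0  1  2  3  4  5  5  5  5  6  7  8  8
 G  0  1  2  3  4  5  5  5  5  6  7  8  8
 T  0  1  2  3  4  5  6  6  6  6  7  8  8
 A  0  1  2  3  4  5  6  6  6  6  7  8  9
dp[11][12] = 9. One LCS (by backtracking along matches): GATGTCCGA.

9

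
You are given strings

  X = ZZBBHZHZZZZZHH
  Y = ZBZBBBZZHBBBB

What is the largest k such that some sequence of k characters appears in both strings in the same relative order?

7

Pick Z (X #1, Y #1), Z (X #2, Y #3), B (X #3, Y #5), B (X #4, Y #6), Z (X #11, Y #7), Z (X #12, Y #8), H (X #13, Y #9); all 7 characters appear in both, in order. dp[14][13] = 7 confirms this is the maximum.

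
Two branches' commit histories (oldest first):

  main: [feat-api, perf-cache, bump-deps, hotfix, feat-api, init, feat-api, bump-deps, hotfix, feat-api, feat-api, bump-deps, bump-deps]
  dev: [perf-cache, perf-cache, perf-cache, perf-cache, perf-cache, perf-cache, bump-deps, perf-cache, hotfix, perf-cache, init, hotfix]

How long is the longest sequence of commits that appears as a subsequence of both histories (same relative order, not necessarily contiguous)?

Match perf-cache at main[2]=dev[6] → bump-deps at main[3]=dev[7] → hotfix at main[4]=dev[9] → init at main[6]=dev[11] → hotfix at main[9]=dev[12] — 5 commits in the same relative order in both, and the DP table's final entry dp[13][12] is also 5, so no common subsequence is longer.

5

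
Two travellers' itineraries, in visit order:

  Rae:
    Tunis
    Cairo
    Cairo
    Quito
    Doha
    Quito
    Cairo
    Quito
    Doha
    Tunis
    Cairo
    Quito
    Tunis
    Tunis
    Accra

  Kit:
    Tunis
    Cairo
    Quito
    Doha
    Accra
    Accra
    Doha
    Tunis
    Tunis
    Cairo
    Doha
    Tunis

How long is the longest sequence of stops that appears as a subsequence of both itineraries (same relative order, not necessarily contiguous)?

8

Pick Tunis [1,1] → Cairo [3,2] → Quito [4,3] → Doha [5,4] → Doha [9,7] → Tunis [10,9] → Cairo [11,10] → Tunis [14,12]; all 8 stops appear in both, in order. Since dp[15][12] = 8, nothing longer is possible.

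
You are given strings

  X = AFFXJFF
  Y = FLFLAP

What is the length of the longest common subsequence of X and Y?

2

Pick F (X #2, Y #1) → F (X #3, Y #3); all 2 characters appear in both, in order. Since dp[7][6] = 2, nothing longer is possible.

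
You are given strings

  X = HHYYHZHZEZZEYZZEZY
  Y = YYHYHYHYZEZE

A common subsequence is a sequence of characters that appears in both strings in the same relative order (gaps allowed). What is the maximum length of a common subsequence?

8

Taking H at X[1]=Y[3], then H at X[2]=Y[5], then Y at X[3]=Y[6], then Y at X[4]=Y[8], then Z at X[11]=Y[9], then E at X[12]=Y[10], then Z at X[15]=Y[11], then E at X[16]=Y[12] gives a common subsequence of length 8. Since dp[18][12] = 8, nothing longer is possible.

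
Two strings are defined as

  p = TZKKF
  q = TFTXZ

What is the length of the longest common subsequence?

2

Match T [1,3], then Z [2,5] — 2 characters in the same relative order in both. Since dp[5][5] = 2, nothing longer is possible.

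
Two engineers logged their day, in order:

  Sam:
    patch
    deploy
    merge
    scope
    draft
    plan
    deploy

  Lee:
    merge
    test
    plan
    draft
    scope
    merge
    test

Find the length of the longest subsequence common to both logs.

Match merge [3,1]; then scope [4,5] — 2 tasks in the same relative order in both. dp[7][7] = 2 confirms this is the maximum.

2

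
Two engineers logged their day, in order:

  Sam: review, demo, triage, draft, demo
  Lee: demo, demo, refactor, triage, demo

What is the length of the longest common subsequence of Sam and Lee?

Taking demo (Sam #2, Lee #2), triage (Sam #3, Lee #4), demo (Sam #5, Lee #5) gives a common subsequence of length 3. Since dp[5][5] = 3, nothing longer is possible.

3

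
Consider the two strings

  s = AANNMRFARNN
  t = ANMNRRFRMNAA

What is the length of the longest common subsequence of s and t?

Match A at s[2]=t[1], N at s[3]=t[2], N at s[4]=t[4], R at s[6]=t[6], F at s[7]=t[7], R at s[9]=t[8], N at s[10]=t[10] — 7 characters in the same relative order in both. The LCS DP gives dp[11][12] = 7, so this is optimal.

7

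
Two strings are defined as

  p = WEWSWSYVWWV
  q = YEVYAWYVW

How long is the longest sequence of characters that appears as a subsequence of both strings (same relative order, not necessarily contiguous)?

Pick E (p #2, q #2); then W (p #5, q #6); then Y (p #7, q #7); then V (p #8, q #8); then W (p #10, q #9); all 5 characters appear in both, in order. Since dp[11][9] = 5, nothing longer is possible.

5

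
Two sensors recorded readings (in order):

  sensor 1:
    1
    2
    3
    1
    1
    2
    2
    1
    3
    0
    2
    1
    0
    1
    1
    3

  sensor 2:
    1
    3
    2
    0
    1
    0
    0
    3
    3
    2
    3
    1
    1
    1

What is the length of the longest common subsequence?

9

Pick 1 [1,1], then 3 [3,2], then 2 [6,3], then 1 [8,5], then 3 [9,9], then 2 [11,10], then 1 [12,12], then 1 [14,13], then 1 [15,14]; all 9 values appear in both, in order. The LCS DP gives dp[16][14] = 9, so this is optimal.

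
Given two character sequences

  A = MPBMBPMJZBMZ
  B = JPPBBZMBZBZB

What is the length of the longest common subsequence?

7

Taking P at A[2]=B[3]; then B at A[3]=B[5]; then M at A[4]=B[7]; then B at A[5]=B[8]; then Z at A[9]=B[9]; then B at A[10]=B[10]; then Z at A[12]=B[11] gives a common subsequence of length 7. The LCS DP gives dp[12][12] = 7, so this is optimal.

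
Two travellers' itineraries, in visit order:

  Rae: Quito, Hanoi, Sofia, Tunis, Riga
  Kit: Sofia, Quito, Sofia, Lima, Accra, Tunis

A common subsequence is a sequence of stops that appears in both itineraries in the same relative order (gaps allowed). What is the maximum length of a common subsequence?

Taking Quito (Rae #1, Kit #2); then Sofia (Rae #3, Kit #3); then Tunis (Rae #4, Kit #6) gives a common subsequence of length 3. dp[5][6] = 3 confirms this is the maximum.

3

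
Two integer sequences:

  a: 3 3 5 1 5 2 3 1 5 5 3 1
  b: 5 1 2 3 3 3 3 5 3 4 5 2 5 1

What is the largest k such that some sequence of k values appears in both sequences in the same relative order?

7

One common subsequence of length 7: 3 [1,6], then 3 [2,7], then 5 [3,8], then 5 [5,11], then 2 [6,12], then 5 [10,13], then 1 [12,14]. The LCS DP gives dp[12][14] = 7, so this is optimal.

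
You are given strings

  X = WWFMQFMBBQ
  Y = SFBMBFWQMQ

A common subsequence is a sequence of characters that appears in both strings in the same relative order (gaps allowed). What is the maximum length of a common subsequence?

Pick F (X #3, Y #2), M (X #4, Y #4), Q (X #5, Y #8), M (X #7, Y #9), Q (X #10, Y #10); all 5 characters appear in both, in order, and the DP table's final entry dp[10][10] is also 5, so no common subsequence is longer.

5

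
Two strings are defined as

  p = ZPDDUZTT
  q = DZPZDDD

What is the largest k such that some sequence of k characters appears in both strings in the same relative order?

Let dp[i][j] be the LCS length of the first i characters of p and the first j characters of q. dp[i][j] = dp[i-1][j-1]+1 when the i-th and j-th characters match, else max(dp[i-1][j], dp[i][j-1]).
    ·  D  Z  P  Z  D  D  D
 ·  0  0  0  0  0  0  0  0
 Z  0  0  1  1  1  1  1  1
 P  0  0  1  2  2  2  2  2
 D  0  1  1  2  2  3  3  3
 D  0  1  1  2  2  3  4  4
 U  0  1  1  2  2  3  4  4
 Z  0  1  2  2  3  3  4  4
 T  0  1  2  2  3  3  4  4
 T  0  1  2  2  3  3  4  4
dp[8][7] = 4. One LCS (by backtracking along matches): ZPDD.

4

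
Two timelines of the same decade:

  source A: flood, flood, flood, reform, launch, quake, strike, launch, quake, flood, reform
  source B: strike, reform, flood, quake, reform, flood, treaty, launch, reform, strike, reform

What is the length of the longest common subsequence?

One common subsequence of length 5: flood at source A[1]=source B[3]; then flood at source A[2]=source B[6]; then reform at source A[4]=source B[9]; then strike at source A[7]=source B[10]; then reform at source A[11]=source B[11]. Since dp[11][11] = 5, nothing longer is possible.

5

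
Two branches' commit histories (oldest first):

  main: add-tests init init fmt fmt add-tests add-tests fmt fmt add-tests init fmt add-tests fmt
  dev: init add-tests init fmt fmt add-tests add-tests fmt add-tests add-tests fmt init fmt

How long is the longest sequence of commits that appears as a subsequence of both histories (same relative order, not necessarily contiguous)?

10

One common subsequence of length 10: add-tests (main #1, dev #2) → init (main #3, dev #3) → fmt (main #4, dev #4) → fmt (main #5, dev #5) → add-tests (main #6, dev #6) → add-tests (main #7, dev #7) → fmt (main #8, dev #8) → fmt (main #9, dev #11) → init (main #11, dev #12) → fmt (main #14, dev #13). Since dp[14][13] = 10, nothing longer is possible.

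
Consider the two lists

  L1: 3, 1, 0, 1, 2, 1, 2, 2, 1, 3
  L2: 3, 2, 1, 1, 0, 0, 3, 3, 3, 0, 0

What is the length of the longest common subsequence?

5

Pick 3 [1,1]; then 2 [5,2]; then 1 [6,3]; then 1 [9,4]; then 3 [10,9]; all 5 values appear in both, in order. dp[10][11] = 5 confirms this is the maximum.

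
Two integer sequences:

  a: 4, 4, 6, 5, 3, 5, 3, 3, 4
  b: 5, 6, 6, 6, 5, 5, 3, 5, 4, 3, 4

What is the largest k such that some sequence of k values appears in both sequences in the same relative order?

One common subsequence of length 6: 6 (a #3, b #4) → 5 (a #4, b #6) → 3 (a #5, b #7) → 5 (a #6, b #8) → 3 (a #8, b #10) → 4 (a #9, b #11), and the DP table's final entry dp[9][11] is also 6, so no common subsequence is longer.

6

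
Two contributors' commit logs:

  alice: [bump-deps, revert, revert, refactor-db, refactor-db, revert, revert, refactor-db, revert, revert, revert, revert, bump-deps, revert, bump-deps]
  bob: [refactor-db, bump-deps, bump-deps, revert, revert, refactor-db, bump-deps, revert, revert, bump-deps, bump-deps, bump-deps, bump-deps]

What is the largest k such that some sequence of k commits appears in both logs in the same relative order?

One common subsequence of length 8: bump-deps at alice[1]=bob[3], revert at alice[2]=bob[4], revert at alice[3]=bob[5], refactor-db at alice[4]=bob[6], revert at alice[6]=bob[8], revert at alice[7]=bob[9], bump-deps at alice[13]=bob[12], bump-deps at alice[15]=bob[13]. Since dp[15][13] = 8, nothing longer is possible.

8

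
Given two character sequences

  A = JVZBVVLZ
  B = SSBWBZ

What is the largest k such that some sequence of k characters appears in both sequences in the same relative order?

Let dp[i][j] be the LCS length of the first i characters of A and the first j characters of B. dp[i][j] = dp[i-1][j-1]+1 when the i-th and j-th characters match, else max(dp[i-1][j], dp[i][j-1]).
    ·  S  S  B  W  B  Z
 ·  0  0  0  0  0  0  0
 J  0  0  0  0  0  0  0
 V  0  0  0  0  0  0  0
 Z  0  0  0  0  0  0  1
 B  0  0  0  1  1  1  1
 V  0  0  0  1  1  1  1
 V  0  0  0  1  1  1  1
 L  0  0  0  1  1  1  1
 Z  0  0  0  1  1  1  2
dp[8][6] = 2. One LCS (by backtracking along matches): BZ.

2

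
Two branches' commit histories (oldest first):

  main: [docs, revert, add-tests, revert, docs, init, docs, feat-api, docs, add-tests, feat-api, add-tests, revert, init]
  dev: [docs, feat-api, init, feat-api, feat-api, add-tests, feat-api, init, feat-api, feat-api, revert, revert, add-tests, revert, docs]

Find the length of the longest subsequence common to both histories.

7

Pick docs (main #1, dev #1) → add-tests (main #3, dev #6) → init (main #6, dev #8) → feat-api (main #8, dev #9) → feat-api (main #11, dev #10) → add-tests (main #12, dev #13) → revert (main #13, dev #14); all 7 commits appear in both, in order, and the DP table's final entry dp[14][15] is also 7, so no common subsequence is longer.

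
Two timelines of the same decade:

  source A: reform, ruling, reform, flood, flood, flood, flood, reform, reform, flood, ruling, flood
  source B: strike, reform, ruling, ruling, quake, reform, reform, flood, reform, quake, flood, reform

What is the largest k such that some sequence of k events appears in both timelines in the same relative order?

Match reform [1,2] → ruling [2,4] → reform [3,7] → flood [4,8] → flood [7,11] → reform [9,12] — 6 events in the same relative order in both. Since dp[12][12] = 6, nothing longer is possible.

6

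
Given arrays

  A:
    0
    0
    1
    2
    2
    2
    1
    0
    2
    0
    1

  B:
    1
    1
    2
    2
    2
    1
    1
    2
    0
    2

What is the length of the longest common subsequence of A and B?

7

Taking 1 (A #3, B #2); then 2 (A #4, B #3); then 2 (A #5, B #4); then 2 (A #6, B #5); then 1 (A #7, B #7); then 0 (A #8, B #9); then 2 (A #9, B #10) gives a common subsequence of length 7, and the DP table's final entry dp[11][10] is also 7, so no common subsequence is longer.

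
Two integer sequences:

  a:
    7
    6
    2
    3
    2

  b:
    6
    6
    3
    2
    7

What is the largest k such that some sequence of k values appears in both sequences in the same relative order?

3

Pick 6 [2,2], 3 [4,3], 2 [5,4]; all 3 values appear in both, in order. Since dp[5][5] = 3, nothing longer is possible.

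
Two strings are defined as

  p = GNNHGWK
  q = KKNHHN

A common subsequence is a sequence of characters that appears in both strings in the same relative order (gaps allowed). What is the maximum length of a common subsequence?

Let dp[i][j] be the LCS length of the first i characters of p and the first j characters of q. dp[i][j] = dp[i-1][j-1]+1 when the i-th and j-th characters match, else max(dp[i-1][j], dp[i][j-1]).
    ·  K  K  N  H  H  N
 ·  0  0  0  0  0  0  0
 G  0  0  0  0  0  0  0
 N  0  0  0  1  1  1  1
 N  0  0  0  1  1  1  2
 H  0  0  0  1  2  2  2
 G  0  0  0  1  2  2  2
 W  0  0  0  1  2  2  2
 K  0  1  1  1  2  2  2
dp[7][6] = 2. One LCS (by backtracking along matches): NN.

2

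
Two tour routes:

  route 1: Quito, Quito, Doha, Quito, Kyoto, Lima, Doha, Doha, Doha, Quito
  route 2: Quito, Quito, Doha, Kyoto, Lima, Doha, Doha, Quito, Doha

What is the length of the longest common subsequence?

Taking Quito [1,1], then Quito [2,2], then Doha [3,3], then Kyoto [5,4], then Lima [6,5], then Doha [7,6], then Doha [8,7], then Doha [9,9] gives a common subsequence of length 8. dp[10][9] = 8 confirms this is the maximum.

8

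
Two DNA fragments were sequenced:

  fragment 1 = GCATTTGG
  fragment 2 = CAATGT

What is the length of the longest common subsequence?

Pick C (fragment 1 #2, fragment 2 #1), then A (fragment 1 #3, fragment 2 #3), then T (fragment 1 #4, fragment 2 #4), then T (fragment 1 #6, fragment 2 #6); all 4 bases appear in both, in order, and the DP table's final entry dp[8][6] is also 4, so no common subsequence is longer.

4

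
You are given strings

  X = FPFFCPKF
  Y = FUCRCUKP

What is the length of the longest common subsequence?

3

Let dp[i][j] be the LCS length of the first i characters of X and the first j characters of Y. dp[i][j] = dp[i-1][j-1]+1 when the i-th and j-th characters match, else max(dp[i-1][j], dp[i][j-1]).
    ·  F  U  C  R  C  U  K  P
 ·  0  0  0  0  0  0  0  0  0
 F  0  1  1  1  1  1  1  1  1
 P  0  1  1  1  1  1  1  1  2
 F  0  1  1  1  1  1  1  1  2
 F  0  1  1  1  1  1  1  1  2
 C  0  1  1  2  2  2  2  2  2
 P  0  1  1  2  2  2  2  2  3
 K  0  1  1  2  2  2  2  3  3
 F  0  1  1  2  2  2  2  3  3
dp[8][8] = 3. One LCS (by backtracking along matches): FCP.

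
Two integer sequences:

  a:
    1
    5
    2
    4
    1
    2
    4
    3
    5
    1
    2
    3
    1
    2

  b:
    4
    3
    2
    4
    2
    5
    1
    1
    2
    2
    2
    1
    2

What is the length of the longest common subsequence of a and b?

Taking 2 [3,3], then 4 [4,4], then 2 [6,5], then 5 [9,6], then 1 [10,8], then 2 [11,11], then 1 [13,12], then 2 [14,13] gives a common subsequence of length 8. dp[14][13] = 8 confirms this is the maximum.

8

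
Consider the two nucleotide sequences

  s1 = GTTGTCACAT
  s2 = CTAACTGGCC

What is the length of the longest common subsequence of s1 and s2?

5

Taking T [2,2]; then T [3,6]; then G [4,8]; then C [6,9]; then C [8,10] gives a common subsequence of length 5. dp[10][10] = 5 confirms this is the maximum.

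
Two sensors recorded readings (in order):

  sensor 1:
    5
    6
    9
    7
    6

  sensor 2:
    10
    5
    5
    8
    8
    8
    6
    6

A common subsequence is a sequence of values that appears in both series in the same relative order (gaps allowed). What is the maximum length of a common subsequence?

Pick 5 at sensor 1[1]=sensor 2[3], then 6 at sensor 1[2]=sensor 2[7], then 6 at sensor 1[5]=sensor 2[8]; all 3 values appear in both, in order. The LCS DP gives dp[5][8] = 3, so this is optimal.

3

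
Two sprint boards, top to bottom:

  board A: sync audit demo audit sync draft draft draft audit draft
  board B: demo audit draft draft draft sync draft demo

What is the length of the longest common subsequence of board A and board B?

6

One common subsequence of length 6: demo [3,1]; then audit [4,2]; then draft [6,3]; then draft [7,4]; then draft [8,5]; then draft [10,7]. The LCS DP gives dp[10][8] = 6, so this is optimal.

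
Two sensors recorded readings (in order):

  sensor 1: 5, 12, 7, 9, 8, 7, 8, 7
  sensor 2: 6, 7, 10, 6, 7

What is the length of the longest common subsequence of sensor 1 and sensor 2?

2

Taking 7 (sensor 1 #3, sensor 2 #2), 7 (sensor 1 #8, sensor 2 #5) gives a common subsequence of length 2. The LCS DP gives dp[8][5] = 2, so this is optimal.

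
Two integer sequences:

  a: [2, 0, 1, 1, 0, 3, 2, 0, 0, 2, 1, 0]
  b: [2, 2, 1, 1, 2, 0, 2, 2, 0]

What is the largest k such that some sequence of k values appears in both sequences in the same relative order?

7

One common subsequence of length 7: 2 [1,2] → 1 [3,3] → 1 [4,4] → 0 [5,6] → 2 [7,7] → 2 [10,8] → 0 [12,9], and the DP table's final entry dp[12][9] is also 7, so no common subsequence is longer.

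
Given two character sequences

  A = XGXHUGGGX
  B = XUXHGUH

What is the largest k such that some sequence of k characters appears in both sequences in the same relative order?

Let dp[i][j] be the LCS length of the first i characters of A and the first j characters of B. dp[i][j] = dp[i-1][j-1]+1 when the i-th and j-th characters match, else max(dp[i-1][j], dp[i][j-1]).
    ·  X  U  X  H  G  U  H
 ·  0  0  0  0  0  0  0  0
 X  0  1  1  1  1  1  1  1
 G  0  1  1  1  1  2  2  2
 X  0  1  1  2  2  2  2  2
 H  0  1  1  2  3  3  3  3
 U  0  1  2  2  3  3  4  4
 G  0  1  2  2  3  4  4  4
 G  0  1  2  2  3  4  4  4
 G  0  1  2  2  3  4  4  4
 X  0  1  2  3  3  4  4  4
dp[9][7] = 4. One LCS (by backtracking along matches): XXHU.

4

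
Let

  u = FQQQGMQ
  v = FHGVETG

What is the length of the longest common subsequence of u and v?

2

Let dp[i][j] be the LCS length of the first i characters of u and the first j characters of v. dp[i][j] = dp[i-1][j-1]+1 when the i-th and j-th characters match, else max(dp[i-1][j], dp[i][j-1]).
    ·  F  H  G  V  E  T  G
 ·  0  0  0  0  0  0  0  0
 F  0  1  1  1  1  1  1  1
 Q  0  1  1  1  1  1  1  1
 Q  0  1  1  1  1  1  1  1
 Q  0  1  1  1  1  1  1  1
 G  0  1  1  2  2  2  2  2
 M  0  1  1  2  2  2  2  2
 Q  0  1  1  2  2  2  2  2
dp[7][7] = 2. One LCS (by backtracking along matches): FG.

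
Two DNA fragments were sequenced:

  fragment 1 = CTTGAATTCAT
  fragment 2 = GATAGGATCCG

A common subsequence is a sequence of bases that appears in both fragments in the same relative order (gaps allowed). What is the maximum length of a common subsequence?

One common subsequence of length 5: T at fragment 1[2]=fragment 2[3], G at fragment 1[4]=fragment 2[6], A at fragment 1[6]=fragment 2[7], T at fragment 1[7]=fragment 2[8], C at fragment 1[9]=fragment 2[10]. The LCS DP gives dp[11][11] = 5, so this is optimal.

5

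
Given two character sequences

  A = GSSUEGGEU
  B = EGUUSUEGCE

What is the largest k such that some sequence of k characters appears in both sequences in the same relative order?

6

Taking G [1,2] → S [3,5] → U [4,6] → E [5,7] → G [6,8] → E [8,10] gives a common subsequence of length 6. Since dp[9][10] = 6, nothing longer is possible.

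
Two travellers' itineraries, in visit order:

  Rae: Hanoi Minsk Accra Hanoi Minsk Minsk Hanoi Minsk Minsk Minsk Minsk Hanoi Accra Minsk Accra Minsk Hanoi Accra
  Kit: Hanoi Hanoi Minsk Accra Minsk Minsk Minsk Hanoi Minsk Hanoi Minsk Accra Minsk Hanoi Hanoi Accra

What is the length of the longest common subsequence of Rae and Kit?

Pick Hanoi at Rae[1]=Kit[2], then Minsk at Rae[2]=Kit[3], then Accra at Rae[3]=Kit[4], then Minsk at Rae[5]=Kit[6], then Minsk at Rae[6]=Kit[7], then Hanoi at Rae[7]=Kit[8], then Minsk at Rae[11]=Kit[9], then Hanoi at Rae[12]=Kit[10], then Minsk at Rae[14]=Kit[11], then Accra at Rae[15]=Kit[12], then Minsk at Rae[16]=Kit[13], then Hanoi at Rae[17]=Kit[15], then Accra at Rae[18]=Kit[16]; all 13 stops appear in both, in order. The LCS DP gives dp[18][16] = 13, so this is optimal.

13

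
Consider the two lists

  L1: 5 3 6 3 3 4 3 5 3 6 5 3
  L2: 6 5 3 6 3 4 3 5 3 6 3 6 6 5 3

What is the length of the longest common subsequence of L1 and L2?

11

Taking 5 at L1[1]=L2[2]; then 3 at L1[2]=L2[3]; then 6 at L1[3]=L2[4]; then 3 at L1[5]=L2[5]; then 4 at L1[6]=L2[6]; then 3 at L1[7]=L2[7]; then 5 at L1[8]=L2[8]; then 3 at L1[9]=L2[11]; then 6 at L1[10]=L2[13]; then 5 at L1[11]=L2[14]; then 3 at L1[12]=L2[15] gives a common subsequence of length 11. The LCS DP gives dp[12][15] = 11, so this is optimal.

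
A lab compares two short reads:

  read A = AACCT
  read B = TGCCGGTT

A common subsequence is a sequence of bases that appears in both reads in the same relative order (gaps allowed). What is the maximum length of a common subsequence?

3

Taking C at read A[3]=read B[3]; then C at read A[4]=read B[4]; then T at read A[5]=read B[8] gives a common subsequence of length 3. The LCS DP gives dp[5][8] = 3, so this is optimal.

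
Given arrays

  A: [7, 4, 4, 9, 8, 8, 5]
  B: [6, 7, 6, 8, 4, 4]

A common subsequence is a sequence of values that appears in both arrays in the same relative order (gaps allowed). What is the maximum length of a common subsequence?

Let dp[i][j] be the LCS length of the first i values of A and the first j values of B. dp[i][j] = dp[i-1][j-1]+1 when the i-th and j-th values match, else max(dp[i-1][j], dp[i][j-1]).
    ·  6  7  6  8  4  4
 ·  0  0  0  0  0  0  0
 7  0  0  1  1  1  1  1
 4  0  0  1  1  1  2  2
 4  0  0  1  1  1  2  3
 9  0  0  1  1  1  2  3
 8  0  0  1  1  2  2  3
 8  0  0  1  1  2  2  3
 5  0  0  1  1  2  2  3
dp[7][6] = 3. One LCS (by backtracking along matches): 7, 4, 4.

3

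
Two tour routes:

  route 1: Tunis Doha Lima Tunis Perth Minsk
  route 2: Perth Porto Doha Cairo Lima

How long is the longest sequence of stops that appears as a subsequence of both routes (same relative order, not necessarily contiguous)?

2

One common subsequence of length 2: Doha at route 1[2]=route 2[3]; then Lima at route 1[3]=route 2[5]. dp[6][5] = 2 confirms this is the maximum.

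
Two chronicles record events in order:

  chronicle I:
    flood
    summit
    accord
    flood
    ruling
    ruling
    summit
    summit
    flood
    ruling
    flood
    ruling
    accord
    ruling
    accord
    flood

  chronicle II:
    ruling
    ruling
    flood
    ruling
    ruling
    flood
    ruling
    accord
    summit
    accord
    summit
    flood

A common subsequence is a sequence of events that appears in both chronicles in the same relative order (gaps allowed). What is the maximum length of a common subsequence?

One common subsequence of length 9: ruling [5,1] → ruling [6,2] → flood [9,3] → ruling [10,5] → flood [11,6] → ruling [12,7] → accord [13,8] → accord [15,10] → flood [16,12], and the DP table's final entry dp[16][12] is also 9, so no common subsequence is longer.

9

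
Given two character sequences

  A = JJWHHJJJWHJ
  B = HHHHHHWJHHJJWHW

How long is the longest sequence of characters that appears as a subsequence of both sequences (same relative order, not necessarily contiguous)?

One common subsequence of length 7: J at A[2]=B[8] → H at A[4]=B[9] → H at A[5]=B[10] → J at A[7]=B[11] → J at A[8]=B[12] → W at A[9]=B[13] → H at A[10]=B[14], and the DP table's final entry dp[11][15] is also 7, so no common subsequence is longer.

7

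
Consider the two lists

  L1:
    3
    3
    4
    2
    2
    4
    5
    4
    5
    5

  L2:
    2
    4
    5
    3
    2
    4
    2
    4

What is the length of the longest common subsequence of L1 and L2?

4

Let dp[i][j] be the LCS length of the first i values of L1 and the first j values of L2. dp[i][j] = dp[i-1][j-1]+1 when the i-th and j-th values match, else max(dp[i-1][j], dp[i][j-1]).
    ·  2  4  5  3  2  4  2  4
 ·  0  0  0  0  0  0  0  0  0
 3  0  0  0  0  1  1  1  1  1
 3  0  0  0  0  1  1  1  1  1
 4  0  0  1  1  1  1  2  2  2
 2  0  1  1  1  1  2  2  3  3
 2  0  1  1  1  1  2  2  3  3
 4  0  1  2  2  2  2  3  3  4
 5  0  1  2  3  3  3  3  3  4
 4  0  1  2  3  3  3  4  4  4
 5  0  1  2  3  3  3  4  4  4
 5  0  1  2  3  3  3  4  4  4
dp[10][8] = 4. One LCS (by backtracking along matches): 3, 4, 2, 4.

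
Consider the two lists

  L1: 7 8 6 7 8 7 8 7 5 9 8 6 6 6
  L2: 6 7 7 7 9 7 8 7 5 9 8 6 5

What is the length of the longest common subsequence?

One common subsequence of length 9: 7 at L1[1]=L2[3]; then 7 at L1[4]=L2[4]; then 7 at L1[6]=L2[6]; then 8 at L1[7]=L2[7]; then 7 at L1[8]=L2[8]; then 5 at L1[9]=L2[9]; then 9 at L1[10]=L2[10]; then 8 at L1[11]=L2[11]; then 6 at L1[12]=L2[12]. The LCS DP gives dp[14][13] = 9, so this is optimal.

9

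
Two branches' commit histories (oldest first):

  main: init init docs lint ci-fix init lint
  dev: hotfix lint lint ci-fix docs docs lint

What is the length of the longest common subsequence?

3

One common subsequence of length 3: lint (main #4, dev #3), then ci-fix (main #5, dev #4), then lint (main #7, dev #7). The LCS DP gives dp[7][7] = 3, so this is optimal.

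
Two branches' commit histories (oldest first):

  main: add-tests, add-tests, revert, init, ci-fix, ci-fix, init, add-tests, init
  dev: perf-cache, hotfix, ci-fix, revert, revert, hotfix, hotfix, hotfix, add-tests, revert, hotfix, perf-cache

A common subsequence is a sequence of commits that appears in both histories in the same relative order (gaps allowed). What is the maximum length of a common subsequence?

Match add-tests (main #2, dev #9), then revert (main #3, dev #10) — 2 commits in the same relative order in both, and the DP table's final entry dp[9][12] is also 2, so no common subsequence is longer.

2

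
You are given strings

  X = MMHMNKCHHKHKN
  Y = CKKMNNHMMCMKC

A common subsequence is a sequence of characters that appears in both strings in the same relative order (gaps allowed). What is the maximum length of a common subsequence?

One common subsequence of length 5: M [1,8]; then M [2,9]; then M [4,11]; then K [6,12]; then C [7,13]. The LCS DP gives dp[13][13] = 5, so this is optimal.

5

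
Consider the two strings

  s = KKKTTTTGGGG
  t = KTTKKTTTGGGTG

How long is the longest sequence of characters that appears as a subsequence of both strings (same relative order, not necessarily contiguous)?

Pick K at s[1]=t[1], K at s[2]=t[4], K at s[3]=t[5], T at s[5]=t[6], T at s[6]=t[7], T at s[7]=t[8], G at s[8]=t[9], G at s[9]=t[10], G at s[10]=t[11], G at s[11]=t[13]; all 10 characters appear in both, in order. The LCS DP gives dp[11][13] = 10, so this is optimal.

10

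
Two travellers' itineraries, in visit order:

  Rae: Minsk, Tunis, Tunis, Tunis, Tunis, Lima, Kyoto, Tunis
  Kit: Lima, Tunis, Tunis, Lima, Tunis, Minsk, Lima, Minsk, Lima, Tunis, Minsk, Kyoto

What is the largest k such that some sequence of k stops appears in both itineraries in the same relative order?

5

Pick Tunis [2,2], Tunis [3,3], Tunis [4,5], Tunis [5,10], Kyoto [7,12]; all 5 stops appear in both, in order. The LCS DP gives dp[8][12] = 5, so this is optimal.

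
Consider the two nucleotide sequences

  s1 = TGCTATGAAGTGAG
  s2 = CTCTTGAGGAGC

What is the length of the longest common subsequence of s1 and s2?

10

One common subsequence of length 10: T (s1 #1, s2 #2), C (s1 #3, s2 #3), T (s1 #4, s2 #4), T (s1 #6, s2 #5), G (s1 #7, s2 #6), A (s1 #9, s2 #7), G (s1 #10, s2 #8), G (s1 #12, s2 #9), A (s1 #13, s2 #10), G (s1 #14, s2 #11). Since dp[14][12] = 10, nothing longer is possible.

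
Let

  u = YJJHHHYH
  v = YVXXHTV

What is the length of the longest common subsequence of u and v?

Pick Y at u[1]=v[1] → H at u[4]=v[5]; all 2 characters appear in both, in order. Since dp[8][7] = 2, nothing longer is possible.

2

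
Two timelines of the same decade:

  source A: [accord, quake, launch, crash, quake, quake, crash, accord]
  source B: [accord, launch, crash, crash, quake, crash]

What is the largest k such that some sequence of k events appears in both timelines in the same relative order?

5

Pick accord at source A[1]=source B[1], then launch at source A[3]=source B[2], then crash at source A[4]=source B[4], then quake at source A[6]=source B[5], then crash at source A[7]=source B[6]; all 5 events appear in both, in order. The LCS DP gives dp[8][6] = 5, so this is optimal.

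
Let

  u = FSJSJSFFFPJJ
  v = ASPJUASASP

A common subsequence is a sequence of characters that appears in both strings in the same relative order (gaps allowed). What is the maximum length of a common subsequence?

One common subsequence of length 5: S [2,2]; then J [3,4]; then S [4,7]; then S [6,9]; then P [10,10], and the DP table's final entry dp[12][10] is also 5, so no common subsequence is longer.

5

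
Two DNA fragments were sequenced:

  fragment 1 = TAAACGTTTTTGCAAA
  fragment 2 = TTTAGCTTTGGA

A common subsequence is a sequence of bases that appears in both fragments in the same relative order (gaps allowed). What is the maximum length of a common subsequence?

Taking T at fragment 1[1]=fragment 2[3], A at fragment 1[2]=fragment 2[4], C at fragment 1[5]=fragment 2[6], T at fragment 1[7]=fragment 2[7], T at fragment 1[8]=fragment 2[8], T at fragment 1[9]=fragment 2[9], G at fragment 1[12]=fragment 2[11], A at fragment 1[16]=fragment 2[12] gives a common subsequence of length 8. The LCS DP gives dp[16][12] = 8, so this is optimal.

8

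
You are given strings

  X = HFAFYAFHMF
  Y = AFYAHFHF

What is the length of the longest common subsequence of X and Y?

7

Let dp[i][j] be the LCS length of the first i characters of X and the first j characters of Y. dp[i][j] = dp[i-1][j-1]+1 when the i-th and j-th characters match, else max(dp[i-1][j], dp[i][j-1]).
    ·  A  F  Y  A  H  F  H  F
 ·  0  0  0  0  0  0  0  0  0
 H  0  0  0  0  0  1  1  1  1
 F  0  0  1  1  1  1  2  2  2
 A  0  1  1  1  2  2  2  2  2
 F  0  1  2  2  2  2  3  3  3
 Y  0  1  2  3  3  3  3  3  3
 A  0  1  2  3  4  4  4  4  4
 F  0  1  2  3  4  4  5  5  5
 H  0  1  2  3  4  5  5  6  6
 M  0  1  2  3  4  5  5  6  6
 F  0  1  2  3  4  5  6  6  7
dp[10][8] = 7. One LCS (by backtracking along matches): AFYAFHF.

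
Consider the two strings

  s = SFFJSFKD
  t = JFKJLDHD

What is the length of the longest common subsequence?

Let dp[i][j] be the LCS length of the first i characters of s and the first j characters of t. dp[i][j] = dp[i-1][j-1]+1 when the i-th and j-th characters match, else max(dp[i-1][j], dp[i][j-1]).
    ·  J  F  K  J  L  D  H  D
 ·  0  0  0  0  0  0  0  0  0
 S  0  0  0  0  0  0  0  0  0
 F  0  0  1  1  1  1  1  1  1
 F  0  0  1  1  1  1  1  1  1
 J  0  1  1  1  2  2  2  2  2
 S  0  1  1  1  2  2  2  2  2
 F  0  1  2  2  2  2  2  2  2
 K  0  1  2  3  3  3  3  3  3
 D  0  1  2  3  3  3  4  4  4
dp[8][8] = 4. One LCS (by backtracking along matches): JFKD.

4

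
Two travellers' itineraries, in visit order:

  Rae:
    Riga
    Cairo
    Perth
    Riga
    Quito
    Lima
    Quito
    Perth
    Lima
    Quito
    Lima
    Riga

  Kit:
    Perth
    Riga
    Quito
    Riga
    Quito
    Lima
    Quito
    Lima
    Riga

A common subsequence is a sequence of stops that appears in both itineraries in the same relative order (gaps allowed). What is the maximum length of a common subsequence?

Taking Perth at Rae[3]=Kit[1], Riga at Rae[4]=Kit[2], Quito at Rae[5]=Kit[3], Quito at Rae[7]=Kit[5], Lima at Rae[9]=Kit[6], Quito at Rae[10]=Kit[7], Lima at Rae[11]=Kit[8], Riga at Rae[12]=Kit[9] gives a common subsequence of length 8, and the DP table's final entry dp[12][9] is also 8, so no common subsequence is longer.

8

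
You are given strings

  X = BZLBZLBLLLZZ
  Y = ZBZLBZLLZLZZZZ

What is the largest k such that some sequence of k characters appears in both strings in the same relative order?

Pick B [1,2], Z [2,3], L [3,4], B [4,5], Z [5,6], L [6,7], L [8,8], L [9,10], Z [11,13], Z [12,14]; all 10 characters appear in both, in order. dp[12][14] = 10 confirms this is the maximum.

10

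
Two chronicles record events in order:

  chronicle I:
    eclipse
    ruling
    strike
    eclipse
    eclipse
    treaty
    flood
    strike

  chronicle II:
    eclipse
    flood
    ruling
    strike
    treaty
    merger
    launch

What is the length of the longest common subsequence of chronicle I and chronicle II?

Pick eclipse [1,1] → ruling [2,3] → strike [3,4] → treaty [6,5]; all 4 events appear in both, in order. Since dp[8][7] = 4, nothing longer is possible.

4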